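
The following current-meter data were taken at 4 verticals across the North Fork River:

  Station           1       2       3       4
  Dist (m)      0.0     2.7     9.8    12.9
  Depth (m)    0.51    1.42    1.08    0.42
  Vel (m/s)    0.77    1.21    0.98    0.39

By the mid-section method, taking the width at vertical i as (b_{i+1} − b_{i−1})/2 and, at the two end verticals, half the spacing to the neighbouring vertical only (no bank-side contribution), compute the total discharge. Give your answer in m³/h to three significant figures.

52600 m³/h

w_1 = (2.7 − 0.0)/2 = 1.35 m; q_1 = 0.77 × 0.51 × 1.35 = 0.5301 m³/s
w_2 = (9.8 − 0.0)/2 = 4.9 m; q_2 = 1.21 × 1.42 × 4.9 = 8.419 m³/s
w_3 = (12.9 − 2.7)/2 = 5.1 m; q_3 = 0.98 × 1.08 × 5.1 = 5.398 m³/s
w_4 = (12.9 − 9.8)/2 = 1.55 m; q_4 = 0.39 × 0.42 × 1.55 = 0.2539 m³/s
Q = Σ qᵢ = 14.60 m³/s
= 14.60 × 3600 = 52560 m³/h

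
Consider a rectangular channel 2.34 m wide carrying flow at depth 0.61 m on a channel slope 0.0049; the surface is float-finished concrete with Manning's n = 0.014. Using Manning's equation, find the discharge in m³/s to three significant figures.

3.88 m³/s

A = b·y = 2.34 × 0.61 = 1.427 m²
P = b + 2y = 2.34 + 2×0.61 = 3.560 m
R = A/P = 1.427/3.560 = 0.4010 m
Q = (1/n)·A·R^(2/3)·S^(1/2) = (1/0.014) × 1.427 × 0.4010^(2/3) × 0.0049^(1/2) = 3.881 m³/s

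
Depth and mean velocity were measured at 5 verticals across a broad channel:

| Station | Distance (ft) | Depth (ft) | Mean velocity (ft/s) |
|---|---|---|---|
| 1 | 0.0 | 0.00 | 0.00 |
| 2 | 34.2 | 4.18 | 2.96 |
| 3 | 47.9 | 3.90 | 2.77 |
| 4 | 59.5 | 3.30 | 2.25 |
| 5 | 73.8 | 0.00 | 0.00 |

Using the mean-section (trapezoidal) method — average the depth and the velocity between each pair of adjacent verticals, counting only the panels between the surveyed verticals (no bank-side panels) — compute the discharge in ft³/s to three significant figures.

Panel 1-2: Δb = 34.2 ft, d̄ = (0.00+4.18)/2 = 2.09, v̄ = (0.00+2.96)/2 = 1.48 → q = 34.2×2.09×1.48 = 105.8 ft³/s
Panel 2-3: Δb = 13.7 ft, d̄ = (4.18+3.90)/2 = 4.04, v̄ = (2.96+2.77)/2 = 2.865 → q = 13.7×4.04×2.865 = 158.6 ft³/s
Panel 3-4: Δb = 11.6 ft, d̄ = (3.90+3.30)/2 = 3.6, v̄ = (2.77+2.25)/2 = 2.51 → q = 11.6×3.6×2.51 = 104.8 ft³/s
Panel 4-5: Δb = 14.3 ft, d̄ = (3.30+0.00)/2 = 1.65, v̄ = (2.25+0.00)/2 = 1.125 → q = 14.3×1.65×1.125 = 26.54 ft³/s
Q = Σ q = 395.7 ft³/s

396 ft³/s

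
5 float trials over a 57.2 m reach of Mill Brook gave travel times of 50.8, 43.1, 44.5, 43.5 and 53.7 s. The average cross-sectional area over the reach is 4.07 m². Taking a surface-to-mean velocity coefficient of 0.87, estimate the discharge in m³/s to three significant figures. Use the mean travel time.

4.30 m³/s

t̄ = (50.8 + 43.1 + 44.5 + 43.5 + 53.7) / 5 = 47.12 s
v_surface = L / t̄ = 57.2 / 47.12 = 1.214 m/s
v_mean = 0.87 × 1.214 = 1.056 m/s
Q = A × v_mean = 4.07 × 1.056 = 4.298 m³/s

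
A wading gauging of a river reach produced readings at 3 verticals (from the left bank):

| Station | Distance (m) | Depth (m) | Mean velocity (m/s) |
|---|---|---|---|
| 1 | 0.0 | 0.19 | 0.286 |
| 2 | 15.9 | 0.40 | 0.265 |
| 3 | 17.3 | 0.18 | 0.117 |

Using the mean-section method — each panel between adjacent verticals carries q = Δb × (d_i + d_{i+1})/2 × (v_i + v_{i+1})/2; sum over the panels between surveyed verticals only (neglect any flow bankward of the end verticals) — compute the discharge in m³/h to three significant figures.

Panel 1-2: Δb = 15.9 m, d̄ = (0.19+0.40)/2 = 0.295, v̄ = (0.286+0.265)/2 = 0.2755 → q = 15.9×0.295×0.2755 = 1.292 m³/s
Panel 2-3: Δb = 1.4 m, d̄ = (0.40+0.18)/2 = 0.29, v̄ = (0.265+0.117)/2 = 0.191 → q = 1.4×0.29×0.191 = 0.07755 m³/s
Q = Σ q = 1.370 m³/s
= 1.370 × 3600 = 4931 m³/h

4930 m³/h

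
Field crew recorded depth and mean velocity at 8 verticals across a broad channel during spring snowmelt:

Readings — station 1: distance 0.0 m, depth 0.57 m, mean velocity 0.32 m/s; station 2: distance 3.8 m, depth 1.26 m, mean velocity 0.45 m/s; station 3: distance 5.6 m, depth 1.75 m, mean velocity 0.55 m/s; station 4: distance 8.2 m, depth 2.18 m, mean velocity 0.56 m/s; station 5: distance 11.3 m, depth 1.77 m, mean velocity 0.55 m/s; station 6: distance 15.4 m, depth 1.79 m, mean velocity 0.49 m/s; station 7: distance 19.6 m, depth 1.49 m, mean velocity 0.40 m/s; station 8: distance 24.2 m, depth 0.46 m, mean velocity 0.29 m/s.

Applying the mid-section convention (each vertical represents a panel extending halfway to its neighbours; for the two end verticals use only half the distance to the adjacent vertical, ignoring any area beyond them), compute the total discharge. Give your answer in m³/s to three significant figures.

17.6 m³/s

w_1 = (3.8 − 0.0)/2 = 1.9 m; q_1 = 0.32 × 0.57 × 1.9 = 0.3466 m³/s
w_2 = (5.6 − 0.0)/2 = 2.8 m; q_2 = 0.45 × 1.26 × 2.8 = 1.588 m³/s
w_3 = (8.2 − 3.8)/2 = 2.2 m; q_3 = 0.55 × 1.75 × 2.2 = 2.118 m³/s
w_4 = (11.3 − 5.6)/2 = 2.85 m; q_4 = 0.56 × 2.18 × 2.85 = 3.479 m³/s
w_5 = (15.4 − 8.2)/2 = 3.6 m; q_5 = 0.55 × 1.77 × 3.6 = 3.505 m³/s
w_6 = (19.6 − 11.3)/2 = 4.15 m; q_6 = 0.49 × 1.79 × 4.15 = 3.640 m³/s
w_7 = (24.2 − 15.4)/2 = 4.4 m; q_7 = 0.40 × 1.49 × 4.4 = 2.622 m³/s
w_8 = (24.2 − 19.6)/2 = 2.3 m; q_8 = 0.29 × 0.46 × 2.3 = 0.3068 m³/s
Q = Σ qᵢ = 17.60 m³/s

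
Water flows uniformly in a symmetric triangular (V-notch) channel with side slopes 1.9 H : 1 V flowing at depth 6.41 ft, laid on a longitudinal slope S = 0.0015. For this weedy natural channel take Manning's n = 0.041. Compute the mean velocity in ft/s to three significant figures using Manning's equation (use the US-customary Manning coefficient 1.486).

2.81 ft/s

A = z·y² = 1.9×6.41² = 78.07 ft²
P = 2y√(1+z²) = 2×6.41×√(1+1.9²) = 27.53 ft
R = A/P = 78.07/27.53 = 2.836 ft
Q = (1.486/n)·A·R^(2/3)·S^(1/2) = (1.486/0.041) × 78.07 × 2.836^(2/3) × 0.0015^(1/2) = 219.6 ft³/s
V = Q/A = 219.6/78.07 = 2.813 ft/s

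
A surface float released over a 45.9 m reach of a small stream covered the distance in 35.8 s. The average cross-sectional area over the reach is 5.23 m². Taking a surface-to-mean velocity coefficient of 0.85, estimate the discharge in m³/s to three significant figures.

5.70 m³/s

v_surface = L / t̄ = 45.9 / 35.8 = 1.282 m/s
v_mean = 0.85 × 1.282 = 1.090 m/s
Q = A × v_mean = 5.23 × 1.090 = 5.700 m³/s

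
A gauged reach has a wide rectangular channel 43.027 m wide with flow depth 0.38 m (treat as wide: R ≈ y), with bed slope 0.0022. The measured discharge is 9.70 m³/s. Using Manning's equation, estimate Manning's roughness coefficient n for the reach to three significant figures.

0.0415

A = b·y = 43.027 × 0.38 = 16.35 m²
Wide channel: R ≈ y = 0.38 m
n = (1/Q)·A·R^(2/3)·S^(1/2) = (1/9.70) × 16.35 × 0.5246 × 0.04690 = 0.04148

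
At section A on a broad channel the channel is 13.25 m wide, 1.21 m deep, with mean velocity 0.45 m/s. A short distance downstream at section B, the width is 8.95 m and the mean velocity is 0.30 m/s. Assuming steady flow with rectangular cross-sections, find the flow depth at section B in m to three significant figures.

Q = A₁V₁ = (13.25×1.21) × 0.45 = 7.215 m³/s
d₂ = Q/(b₂ V₂) = 7.215/(8.95×0.30) = 2.687 m

2.69 m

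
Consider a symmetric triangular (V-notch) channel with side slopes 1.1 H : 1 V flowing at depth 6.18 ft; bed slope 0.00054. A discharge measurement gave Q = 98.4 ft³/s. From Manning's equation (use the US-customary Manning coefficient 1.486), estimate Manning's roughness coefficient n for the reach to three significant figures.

0.0256

A = z·y² = 1.1×6.18² = 42.01 ft²
P = 2y√(1+z²) = 2×6.18×√(1+1.1²) = 18.37 ft
R = A/P = 42.01/18.37 = 2.286 ft
n = (1.486/Q)·A·R^(2/3)·S^(1/2) = (1.486/98.4) × 42.01 × 1.736 × 0.02324 = 0.02559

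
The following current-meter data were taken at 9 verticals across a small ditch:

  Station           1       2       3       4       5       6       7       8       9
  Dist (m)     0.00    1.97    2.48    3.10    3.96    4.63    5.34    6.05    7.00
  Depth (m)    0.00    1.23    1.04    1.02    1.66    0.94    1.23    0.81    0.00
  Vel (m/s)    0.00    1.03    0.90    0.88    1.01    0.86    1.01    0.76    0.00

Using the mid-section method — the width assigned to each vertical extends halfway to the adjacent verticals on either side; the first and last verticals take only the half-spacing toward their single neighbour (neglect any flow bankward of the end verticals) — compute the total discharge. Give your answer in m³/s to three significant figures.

6.00 m³/s

w_2 = (2.48 − 0.00)/2 = 1.24 m; q_2 = 1.03 × 1.23 × 1.24 = 1.571 m³/s
w_3 = (3.10 − 1.97)/2 = 0.565 m; q_3 = 0.90 × 1.04 × 0.565 = 0.5288 m³/s
w_4 = (3.96 − 2.48)/2 = 0.74 m; q_4 = 0.88 × 1.02 × 0.74 = 0.6642 m³/s
w_5 = (4.63 − 3.10)/2 = 0.765 m; q_5 = 1.01 × 1.66 × 0.765 = 1.283 m³/s
w_6 = (5.34 − 3.96)/2 = 0.69 m; q_6 = 0.86 × 0.94 × 0.69 = 0.5578 m³/s
w_7 = (6.05 − 4.63)/2 = 0.71 m; q_7 = 1.01 × 1.23 × 0.71 = 0.8820 m³/s
w_8 = (7.00 − 5.34)/2 = 0.83 m; q_8 = 0.76 × 0.81 × 0.83 = 0.5109 m³/s
Stations 1, 9 contribute zero (depth or velocity is 0).
Q = Σ qᵢ = 5.997 m³/s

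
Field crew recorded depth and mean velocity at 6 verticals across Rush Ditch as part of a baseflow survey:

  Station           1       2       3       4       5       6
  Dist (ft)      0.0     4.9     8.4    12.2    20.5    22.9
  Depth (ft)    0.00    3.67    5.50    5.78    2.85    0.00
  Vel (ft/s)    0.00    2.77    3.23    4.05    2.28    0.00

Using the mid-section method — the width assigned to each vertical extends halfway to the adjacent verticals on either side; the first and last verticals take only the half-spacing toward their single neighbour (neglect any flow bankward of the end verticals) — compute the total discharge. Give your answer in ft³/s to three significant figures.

284 ft³/s

w_2 = (8.4 − 0.0)/2 = 4.2 ft; q_2 = 2.77 × 3.67 × 4.2 = 42.70 ft³/s
w_3 = (12.2 − 4.9)/2 = 3.65 ft; q_3 = 3.23 × 5.50 × 3.65 = 64.84 ft³/s
w_4 = (20.5 − 8.4)/2 = 6.05 ft; q_4 = 4.05 × 5.78 × 6.05 = 141.6 ft³/s
w_5 = (22.9 − 12.2)/2 = 5.35 ft; q_5 = 2.28 × 2.85 × 5.35 = 34.76 ft³/s
Stations 1, 6 contribute zero (depth or velocity is 0).
Q = Σ qᵢ = 283.9 ft³/s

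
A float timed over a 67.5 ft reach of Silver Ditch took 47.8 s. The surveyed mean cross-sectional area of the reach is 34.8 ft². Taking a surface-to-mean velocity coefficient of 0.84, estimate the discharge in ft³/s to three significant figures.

v_surface = L / t̄ = 67.5 / 47.8 = 1.412 ft/s
v_mean = 0.84 × 1.412 = 1.186 ft/s
Q = A × v_mean = 34.8 × 1.186 = 41.28 ft³/s

41.3 ft³/s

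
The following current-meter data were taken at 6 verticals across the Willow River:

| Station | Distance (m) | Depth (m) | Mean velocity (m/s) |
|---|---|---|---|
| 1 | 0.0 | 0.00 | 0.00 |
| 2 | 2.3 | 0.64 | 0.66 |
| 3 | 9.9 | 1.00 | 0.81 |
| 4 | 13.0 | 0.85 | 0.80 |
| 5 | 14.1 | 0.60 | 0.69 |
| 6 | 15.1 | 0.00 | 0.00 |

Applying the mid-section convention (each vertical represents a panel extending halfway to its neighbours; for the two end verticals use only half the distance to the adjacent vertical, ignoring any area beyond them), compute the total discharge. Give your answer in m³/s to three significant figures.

w_2 = (9.9 − 0.0)/2 = 4.95 m; q_2 = 0.66 × 0.64 × 4.95 = 2.091 m³/s
w_3 = (13.0 − 2.3)/2 = 5.35 m; q_3 = 0.81 × 1.00 × 5.35 = 4.334 m³/s
w_4 = (14.1 − 9.9)/2 = 2.1 m; q_4 = 0.80 × 0.85 × 2.1 = 1.428 m³/s
w_5 = (15.1 − 13.0)/2 = 1.05 m; q_5 = 0.69 × 0.60 × 1.05 = 0.4347 m³/s
Stations 1, 6 contribute zero (depth or velocity is 0).
Q = Σ qᵢ = 8.287 m³/s

8.29 m³/s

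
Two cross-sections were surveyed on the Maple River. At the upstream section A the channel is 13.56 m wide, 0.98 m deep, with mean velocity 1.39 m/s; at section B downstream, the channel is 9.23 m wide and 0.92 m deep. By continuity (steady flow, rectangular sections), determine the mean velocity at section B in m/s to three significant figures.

2.18 m/s

Q = A₁V₁ = (13.56×0.98) × 1.39 = 18.47 m³/s
A₂ = 9.23 × 0.92 = 8.492 m²
V₂ = Q/A₂ = 18.47/8.492 = 2.175 m/s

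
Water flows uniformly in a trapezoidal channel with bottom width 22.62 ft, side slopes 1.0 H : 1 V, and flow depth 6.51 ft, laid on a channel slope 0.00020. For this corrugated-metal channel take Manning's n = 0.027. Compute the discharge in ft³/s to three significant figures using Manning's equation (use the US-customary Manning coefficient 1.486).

A = (b + z·y)·y = (22.62 + 1.0×6.51)×6.51 = 189.6 ft²
P = b + 2y√(1+z²) = 22.62 + 2×6.51×√(1+1.0²) = 41.03 ft
R = A/P = 189.6/41.03 = 4.622 ft
Q = (1.486/n)·A·R^(2/3)·S^(1/2) = (1.486/0.027) × 189.6 × 4.622^(2/3) × 0.00020^(1/2) = 409.5 ft³/s

410 ft³/s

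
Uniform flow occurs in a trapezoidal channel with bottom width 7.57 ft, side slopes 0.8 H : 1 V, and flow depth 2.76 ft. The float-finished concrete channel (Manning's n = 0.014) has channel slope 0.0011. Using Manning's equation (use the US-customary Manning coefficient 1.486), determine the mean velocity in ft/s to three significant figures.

A = (b + z·y)·y = (7.57 + 0.8×2.76)×2.76 = 26.99 ft²
P = b + 2y√(1+z²) = 7.57 + 2×2.76×√(1+0.8²) = 14.64 ft
R = A/P = 26.99/14.64 = 1.844 ft
Q = (1.486/n)·A·R^(2/3)·S^(1/2) = (1.486/0.014) × 26.99 × 1.844^(2/3) × 0.0011^(1/2) = 142.8 ft³/s
V = Q/A = 142.8/26.99 = 5.293 ft/s

5.29 ft/s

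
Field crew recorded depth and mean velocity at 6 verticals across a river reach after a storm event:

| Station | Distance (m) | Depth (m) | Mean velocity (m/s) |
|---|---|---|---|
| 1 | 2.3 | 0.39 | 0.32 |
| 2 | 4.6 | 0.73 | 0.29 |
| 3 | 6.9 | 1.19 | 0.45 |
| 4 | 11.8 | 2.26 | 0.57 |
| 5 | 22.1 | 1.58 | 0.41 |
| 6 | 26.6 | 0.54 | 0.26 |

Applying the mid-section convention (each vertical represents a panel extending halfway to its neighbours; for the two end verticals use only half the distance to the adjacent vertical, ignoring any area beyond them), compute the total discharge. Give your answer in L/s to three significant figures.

w_1 = (4.6 − 2.3)/2 = 1.15 m; q_1 = 0.32 × 0.39 × 1.15 = 0.1435 m³/s
w_2 = (6.9 − 2.3)/2 = 2.3 m; q_2 = 0.29 × 0.73 × 2.3 = 0.4869 m³/s
w_3 = (11.8 − 4.6)/2 = 3.6 m; q_3 = 0.45 × 1.19 × 3.6 = 1.928 m³/s
w_4 = (22.1 − 6.9)/2 = 7.6 m; q_4 = 0.57 × 2.26 × 7.6 = 9.790 m³/s
w_5 = (26.6 − 11.8)/2 = 7.4 m; q_5 = 0.41 × 1.58 × 7.4 = 4.794 m³/s
w_6 = (26.6 − 22.1)/2 = 2.25 m; q_6 = 0.26 × 0.54 × 2.25 = 0.3159 m³/s
Q = Σ qᵢ = 17.46 m³/s
= 17.46 × 1000 = 17460 L/s

17500 L/s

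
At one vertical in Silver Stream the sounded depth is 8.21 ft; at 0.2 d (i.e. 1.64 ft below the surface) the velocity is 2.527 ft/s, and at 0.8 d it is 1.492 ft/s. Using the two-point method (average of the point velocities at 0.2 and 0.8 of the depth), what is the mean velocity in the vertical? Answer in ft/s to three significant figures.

v̄ = (2.527 + 1.492) / 2 = 2.010 ft/s

2.01 ft/s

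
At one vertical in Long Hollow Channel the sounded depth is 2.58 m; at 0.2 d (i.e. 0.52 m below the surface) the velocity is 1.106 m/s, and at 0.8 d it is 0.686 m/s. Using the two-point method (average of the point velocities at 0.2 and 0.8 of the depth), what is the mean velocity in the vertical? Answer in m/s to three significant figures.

0.896 m/s

v̄ = (1.106 + 0.686) / 2 = 0.8960 m/s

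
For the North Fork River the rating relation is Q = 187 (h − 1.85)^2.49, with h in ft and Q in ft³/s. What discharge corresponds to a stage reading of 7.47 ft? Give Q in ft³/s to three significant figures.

13800 ft³/s

Q = 187 × (7.47 − 1.85)^2.49 = 187 × 5.62^2.49 = 13760 ft³/s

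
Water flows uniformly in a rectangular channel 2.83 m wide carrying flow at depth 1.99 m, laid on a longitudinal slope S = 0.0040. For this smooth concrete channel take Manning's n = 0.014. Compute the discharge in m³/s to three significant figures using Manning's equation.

A = b·y = 2.83 × 1.99 = 5.632 m²
P = b + 2y = 2.83 + 2×1.99 = 6.810 m
R = A/P = 5.632/6.810 = 0.8270 m
Q = (1/n)·A·R^(2/3)·S^(1/2) = (1/0.014) × 5.632 × 0.8270^(2/3) × 0.0040^(1/2) = 22.41 m³/s

22.4 m³/s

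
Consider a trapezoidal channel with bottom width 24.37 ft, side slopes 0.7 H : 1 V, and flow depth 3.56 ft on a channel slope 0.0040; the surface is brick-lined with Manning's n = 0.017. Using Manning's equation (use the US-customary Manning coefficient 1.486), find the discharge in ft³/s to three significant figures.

A = (b + z·y)·y = (24.37 + 0.7×3.56)×3.56 = 95.63 ft²
P = b + 2y√(1+z²) = 24.37 + 2×3.56×√(1+0.7²) = 33.06 ft
R = A/P = 95.63/33.06 = 2.892 ft
Q = (1.486/n)·A·R^(2/3)·S^(1/2) = (1.486/0.017) × 95.63 × 2.892^(2/3) × 0.0040^(1/2) = 1073 ft³/s

1070 ft³/s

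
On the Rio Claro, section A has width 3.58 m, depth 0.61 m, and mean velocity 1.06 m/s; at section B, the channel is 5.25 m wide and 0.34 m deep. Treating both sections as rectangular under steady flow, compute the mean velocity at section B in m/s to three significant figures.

Q = A₁V₁ = (3.58×0.61) × 1.06 = 2.315 m³/s
A₂ = 5.25 × 0.34 = 1.785 m²
V₂ = Q/A₂ = 2.315/1.785 = 1.297 m/s

1.30 m/s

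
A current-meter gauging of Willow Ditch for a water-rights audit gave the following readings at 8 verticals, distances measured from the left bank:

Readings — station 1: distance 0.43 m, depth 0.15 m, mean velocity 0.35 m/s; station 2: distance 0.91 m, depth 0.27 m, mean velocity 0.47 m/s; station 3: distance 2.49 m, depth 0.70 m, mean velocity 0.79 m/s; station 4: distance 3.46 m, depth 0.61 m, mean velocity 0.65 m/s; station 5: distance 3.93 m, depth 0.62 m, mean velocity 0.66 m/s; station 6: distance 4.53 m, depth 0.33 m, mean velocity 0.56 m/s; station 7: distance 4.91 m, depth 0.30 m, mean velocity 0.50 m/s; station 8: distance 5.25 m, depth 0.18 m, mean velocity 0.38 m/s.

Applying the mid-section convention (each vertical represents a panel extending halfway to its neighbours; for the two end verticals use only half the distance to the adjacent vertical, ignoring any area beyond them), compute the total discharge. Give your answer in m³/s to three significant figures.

w_1 = (0.91 − 0.43)/2 = 0.24 m; q_1 = 0.35 × 0.15 × 0.24 = 0.01260 m³/s
w_2 = (2.49 − 0.43)/2 = 1.03 m; q_2 = 0.47 × 0.27 × 1.03 = 0.1307 m³/s
w_3 = (3.46 − 0.91)/2 = 1.275 m; q_3 = 0.79 × 0.70 × 1.275 = 0.7051 m³/s
w_4 = (3.93 − 2.49)/2 = 0.72 m; q_4 = 0.65 × 0.61 × 0.72 = 0.2855 m³/s
w_5 = (4.53 − 3.46)/2 = 0.535 m; q_5 = 0.66 × 0.62 × 0.535 = 0.2189 m³/s
w_6 = (4.91 − 3.93)/2 = 0.49 m; q_6 = 0.56 × 0.33 × 0.49 = 0.09055 m³/s
w_7 = (5.25 − 4.53)/2 = 0.36 m; q_7 = 0.50 × 0.30 × 0.36 = 0.05400 m³/s
w_8 = (5.25 − 4.91)/2 = 0.17 m; q_8 = 0.38 × 0.18 × 0.17 = 0.01163 m³/s
Q = Σ qᵢ = 1.509 m³/s

1.51 m³/s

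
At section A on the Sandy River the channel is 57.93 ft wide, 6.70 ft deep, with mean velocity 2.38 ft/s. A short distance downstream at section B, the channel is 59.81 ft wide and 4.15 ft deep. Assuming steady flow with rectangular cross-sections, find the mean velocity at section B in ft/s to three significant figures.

Q = A₁V₁ = (57.93×6.70) × 2.38 = 923.8 ft³/s
A₂ = 59.81 × 4.15 = 248.2 ft²
V₂ = Q/A₂ = 923.8/248.2 = 3.722 ft/s

3.72 ft/s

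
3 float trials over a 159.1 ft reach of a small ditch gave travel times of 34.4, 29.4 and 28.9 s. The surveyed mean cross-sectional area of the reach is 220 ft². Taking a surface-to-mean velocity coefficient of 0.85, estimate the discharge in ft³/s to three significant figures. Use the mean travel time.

963 ft³/s

t̄ = (34.4 + 29.4 + 28.9) / 3 = 30.9 s
v_surface = L / t̄ = 159.1 / 30.9 = 5.149 ft/s
v_mean = 0.85 × 5.149 = 4.377 ft/s
Q = A × v_mean = 220 × 4.377 = 962.8 ft³/s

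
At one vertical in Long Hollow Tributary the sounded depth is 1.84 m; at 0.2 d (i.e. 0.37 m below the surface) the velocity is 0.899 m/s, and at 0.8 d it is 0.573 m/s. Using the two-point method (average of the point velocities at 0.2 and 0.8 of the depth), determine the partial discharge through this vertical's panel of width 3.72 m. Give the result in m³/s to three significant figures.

v̄ = (0.899 + 0.573) / 2 = 0.7360 m/s
q = v̄ × d × w = 0.7360 × 1.84 × 3.72 = 5.038 m³/s

5.04 m³/s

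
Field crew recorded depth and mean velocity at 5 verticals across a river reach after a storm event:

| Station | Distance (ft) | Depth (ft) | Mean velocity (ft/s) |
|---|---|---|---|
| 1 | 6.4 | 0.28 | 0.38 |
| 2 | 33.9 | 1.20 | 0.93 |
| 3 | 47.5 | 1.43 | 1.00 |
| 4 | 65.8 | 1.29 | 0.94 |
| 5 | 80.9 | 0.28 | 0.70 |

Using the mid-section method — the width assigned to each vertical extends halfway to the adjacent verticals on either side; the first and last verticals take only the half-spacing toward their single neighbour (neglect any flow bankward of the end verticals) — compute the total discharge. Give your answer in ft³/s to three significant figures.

w_1 = (33.9 − 6.4)/2 = 13.75 ft; q_1 = 0.38 × 0.28 × 13.75 = 1.463 ft³/s
w_2 = (47.5 − 6.4)/2 = 20.55 ft; q_2 = 0.93 × 1.20 × 20.55 = 22.93 ft³/s
w_3 = (65.8 − 33.9)/2 = 15.95 ft; q_3 = 1.00 × 1.43 × 15.95 = 22.81 ft³/s
w_4 = (80.9 − 47.5)/2 = 16.7 ft; q_4 = 0.94 × 1.29 × 16.7 = 20.25 ft³/s
w_5 = (80.9 − 65.8)/2 = 7.55 ft; q_5 = 0.70 × 0.28 × 7.55 = 1.480 ft³/s
Q = Σ qᵢ = 68.94 ft³/s

68.9 ft³/s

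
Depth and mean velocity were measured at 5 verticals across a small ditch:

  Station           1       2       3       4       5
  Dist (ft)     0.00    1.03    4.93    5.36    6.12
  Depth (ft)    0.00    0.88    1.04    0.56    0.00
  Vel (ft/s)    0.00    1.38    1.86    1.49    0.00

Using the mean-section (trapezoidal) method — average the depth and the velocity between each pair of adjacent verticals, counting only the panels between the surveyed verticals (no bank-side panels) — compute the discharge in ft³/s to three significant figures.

Panel 1-2: Δb = 1.03 ft, d̄ = (0.00+0.88)/2 = 0.44, v̄ = (0.00+1.38)/2 = 0.69 → q = 1.03×0.44×0.69 = 0.3127 ft³/s
Panel 2-3: Δb = 3.9 ft, d̄ = (0.88+1.04)/2 = 0.96, v̄ = (1.38+1.86)/2 = 1.62 → q = 3.9×0.96×1.62 = 6.065 ft³/s
Panel 3-4: Δb = 0.43 ft, d̄ = (1.04+0.56)/2 = 0.8, v̄ = (1.86+1.49)/2 = 1.675 → q = 0.43×0.8×1.675 = 0.5762 ft³/s
Panel 4-5: Δb = 0.76 ft, d̄ = (0.56+0.00)/2 = 0.28, v̄ = (1.49+0.00)/2 = 0.745 → q = 0.76×0.28×0.745 = 0.1585 ft³/s
Q = Σ q = 7.113 ft³/s

7.11 ft³/s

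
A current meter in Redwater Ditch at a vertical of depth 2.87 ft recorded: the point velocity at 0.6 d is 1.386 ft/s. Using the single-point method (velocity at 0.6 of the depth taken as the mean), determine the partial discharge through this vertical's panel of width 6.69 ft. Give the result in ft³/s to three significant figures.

v̄ = v₀.₆ = 1.386 ft/s
q = v̄ × d × w = 1.386 × 2.87 × 6.69 = 26.61 ft³/s

26.6 ft³/s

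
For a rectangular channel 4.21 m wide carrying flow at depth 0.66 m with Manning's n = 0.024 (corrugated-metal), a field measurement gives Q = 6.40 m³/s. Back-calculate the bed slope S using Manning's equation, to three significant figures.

A = b·y = 4.21 × 0.66 = 2.779 m²
P = b + 2y = 4.21 + 2×0.66 = 5.530 m
R = A/P = 2.779/5.530 = 0.5025 m
S = (Q·n / (1·A·R^(2/3)))² = (6.40×0.024 / (1×2.779×0.6320))² = 0.007650

0.00765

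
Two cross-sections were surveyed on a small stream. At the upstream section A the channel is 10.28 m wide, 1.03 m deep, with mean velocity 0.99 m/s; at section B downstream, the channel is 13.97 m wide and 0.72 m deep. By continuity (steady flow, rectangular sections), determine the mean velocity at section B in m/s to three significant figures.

Q = A₁V₁ = (10.28×1.03) × 0.99 = 10.48 m³/s
A₂ = 13.97 × 0.72 = 10.06 m²
V₂ = Q/A₂ = 10.48/10.06 = 1.042 m/s

1.04 m/s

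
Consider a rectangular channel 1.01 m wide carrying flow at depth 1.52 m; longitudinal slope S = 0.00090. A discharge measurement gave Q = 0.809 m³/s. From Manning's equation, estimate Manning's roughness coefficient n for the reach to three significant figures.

A = b·y = 1.01 × 1.52 = 1.535 m²
P = b + 2y = 1.01 + 2×1.52 = 4.050 m
R = A/P = 1.535/4.050 = 0.3791 m
n = (1/Q)·A·R^(2/3)·S^(1/2) = (1/0.809) × 1.535 × 0.5238 × 0.03000 = 0.02982

0.0298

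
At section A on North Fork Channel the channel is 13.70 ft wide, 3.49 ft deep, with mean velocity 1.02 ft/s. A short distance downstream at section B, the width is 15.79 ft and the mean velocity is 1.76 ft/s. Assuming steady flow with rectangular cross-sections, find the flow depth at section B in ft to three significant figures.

1.75 ft

Q = A₁V₁ = (13.70×3.49) × 1.02 = 48.77 ft³/s
d₂ = Q/(b₂ V₂) = 48.77/(15.79×1.76) = 1.755 ft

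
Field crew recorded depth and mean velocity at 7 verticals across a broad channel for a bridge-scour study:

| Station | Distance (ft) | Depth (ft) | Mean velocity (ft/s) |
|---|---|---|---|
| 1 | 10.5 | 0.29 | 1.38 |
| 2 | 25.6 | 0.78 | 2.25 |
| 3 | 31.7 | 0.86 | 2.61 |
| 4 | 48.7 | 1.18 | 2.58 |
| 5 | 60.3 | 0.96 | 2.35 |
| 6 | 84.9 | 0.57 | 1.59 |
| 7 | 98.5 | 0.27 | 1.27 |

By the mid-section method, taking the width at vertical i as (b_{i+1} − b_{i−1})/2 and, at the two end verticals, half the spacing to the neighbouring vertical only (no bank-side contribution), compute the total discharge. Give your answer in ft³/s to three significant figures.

w_1 = (25.6 − 10.5)/2 = 7.55 ft; q_1 = 1.38 × 0.29 × 7.55 = 3.022 ft³/s
w_2 = (31.7 − 10.5)/2 = 10.6 ft; q_2 = 2.25 × 0.78 × 10.6 = 18.60 ft³/s
w_3 = (48.7 − 25.6)/2 = 11.55 ft; q_3 = 2.61 × 0.86 × 11.55 = 25.93 ft³/s
w_4 = (60.3 − 31.7)/2 = 14.3 ft; q_4 = 2.58 × 1.18 × 14.3 = 43.53 ft³/s
w_5 = (84.9 − 48.7)/2 = 18.1 ft; q_5 = 2.35 × 0.96 × 18.1 = 40.83 ft³/s
w_6 = (98.5 − 60.3)/2 = 19.1 ft; q_6 = 1.59 × 0.57 × 19.1 = 17.31 ft³/s
w_7 = (98.5 − 84.9)/2 = 6.8 ft; q_7 = 1.27 × 0.27 × 6.8 = 2.332 ft³/s
Q = Σ qᵢ = 151.6 ft³/s

152 ft³/s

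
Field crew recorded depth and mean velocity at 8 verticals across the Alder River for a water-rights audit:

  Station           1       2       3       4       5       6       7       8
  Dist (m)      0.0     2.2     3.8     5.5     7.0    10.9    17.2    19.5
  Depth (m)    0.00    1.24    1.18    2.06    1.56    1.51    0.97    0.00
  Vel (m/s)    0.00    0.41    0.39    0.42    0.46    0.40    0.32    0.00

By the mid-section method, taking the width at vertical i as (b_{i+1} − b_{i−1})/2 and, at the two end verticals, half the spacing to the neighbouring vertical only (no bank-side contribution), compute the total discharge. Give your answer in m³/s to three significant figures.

9.46 m³/s

w_2 = (3.8 − 0.0)/2 = 1.9 m; q_2 = 0.41 × 1.24 × 1.9 = 0.9660 m³/s
w_3 = (5.5 − 2.2)/2 = 1.65 m; q_3 = 0.39 × 1.18 × 1.65 = 0.7593 m³/s
w_4 = (7.0 − 3.8)/2 = 1.6 m; q_4 = 0.42 × 2.06 × 1.6 = 1.384 m³/s
w_5 = (10.9 − 5.5)/2 = 2.7 m; q_5 = 0.46 × 1.56 × 2.7 = 1.938 m³/s
w_6 = (17.2 − 7.0)/2 = 5.1 m; q_6 = 0.40 × 1.51 × 5.1 = 3.080 m³/s
w_7 = (19.5 − 10.9)/2 = 4.3 m; q_7 = 0.32 × 0.97 × 4.3 = 1.335 m³/s
Stations 1, 8 contribute zero (depth or velocity is 0).
Q = Σ qᵢ = 9.462 m³/s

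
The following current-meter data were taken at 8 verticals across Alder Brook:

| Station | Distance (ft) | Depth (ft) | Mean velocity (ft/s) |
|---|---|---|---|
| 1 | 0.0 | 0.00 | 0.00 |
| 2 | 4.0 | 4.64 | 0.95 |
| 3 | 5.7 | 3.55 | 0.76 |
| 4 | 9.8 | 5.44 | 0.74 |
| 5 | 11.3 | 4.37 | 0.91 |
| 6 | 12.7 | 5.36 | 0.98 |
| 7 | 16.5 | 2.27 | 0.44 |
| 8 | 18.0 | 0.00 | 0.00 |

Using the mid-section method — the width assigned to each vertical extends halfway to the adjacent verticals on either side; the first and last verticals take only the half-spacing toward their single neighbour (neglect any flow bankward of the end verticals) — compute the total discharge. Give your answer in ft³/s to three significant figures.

w_2 = (5.7 − 0.0)/2 = 2.85 ft; q_2 = 0.95 × 4.64 × 2.85 = 12.56 ft³/s
w_3 = (9.8 − 4.0)/2 = 2.9 ft; q_3 = 0.76 × 3.55 × 2.9 = 7.824 ft³/s
w_4 = (11.3 − 5.7)/2 = 2.8 ft; q_4 = 0.74 × 5.44 × 2.8 = 11.27 ft³/s
w_5 = (12.7 − 9.8)/2 = 1.45 ft; q_5 = 0.91 × 4.37 × 1.45 = 5.766 ft³/s
w_6 = (16.5 − 11.3)/2 = 2.6 ft; q_6 = 0.98 × 5.36 × 2.6 = 13.66 ft³/s
w_7 = (18.0 − 12.7)/2 = 2.65 ft; q_7 = 0.44 × 2.27 × 2.65 = 2.647 ft³/s
Stations 1, 8 contribute zero (depth or velocity is 0).
Q = Σ qᵢ = 53.73 ft³/s

53.7 ft³/s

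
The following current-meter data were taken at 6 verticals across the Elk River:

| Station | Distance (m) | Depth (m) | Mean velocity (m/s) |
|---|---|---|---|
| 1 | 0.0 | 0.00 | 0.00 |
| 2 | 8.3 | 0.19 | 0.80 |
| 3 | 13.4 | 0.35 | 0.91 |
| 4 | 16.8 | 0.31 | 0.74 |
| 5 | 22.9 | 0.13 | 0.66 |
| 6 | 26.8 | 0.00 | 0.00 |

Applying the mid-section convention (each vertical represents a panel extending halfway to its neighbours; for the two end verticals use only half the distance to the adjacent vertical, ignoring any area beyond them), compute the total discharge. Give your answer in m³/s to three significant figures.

w_2 = (13.4 − 0.0)/2 = 6.7 m; q_2 = 0.80 × 0.19 × 6.7 = 1.018 m³/s
w_3 = (16.8 − 8.3)/2 = 4.25 m; q_3 = 0.91 × 0.35 × 4.25 = 1.354 m³/s
w_4 = (22.9 − 13.4)/2 = 4.75 m; q_4 = 0.74 × 0.31 × 4.75 = 1.090 m³/s
w_5 = (26.8 − 16.8)/2 = 5 m; q_5 = 0.66 × 0.13 × 5 = 0.4290 m³/s
Stations 1, 6 contribute zero (depth or velocity is 0).
Q = Σ qᵢ = 3.891 m³/s

3.89 m³/s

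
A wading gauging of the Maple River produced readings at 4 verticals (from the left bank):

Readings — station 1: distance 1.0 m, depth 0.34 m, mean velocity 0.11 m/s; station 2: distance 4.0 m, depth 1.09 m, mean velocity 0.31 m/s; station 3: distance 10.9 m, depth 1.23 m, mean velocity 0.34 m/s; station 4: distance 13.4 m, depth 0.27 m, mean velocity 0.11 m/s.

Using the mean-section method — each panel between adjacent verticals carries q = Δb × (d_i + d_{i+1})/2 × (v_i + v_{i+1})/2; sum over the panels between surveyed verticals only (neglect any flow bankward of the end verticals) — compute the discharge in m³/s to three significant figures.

Panel 1-2: Δb = 3 m, d̄ = (0.34+1.09)/2 = 0.715, v̄ = (0.11+0.31)/2 = 0.21 → q = 3×0.715×0.21 = 0.4505 m³/s
Panel 2-3: Δb = 6.9 m, d̄ = (1.09+1.23)/2 = 1.16, v̄ = (0.31+0.34)/2 = 0.325 → q = 6.9×1.16×0.325 = 2.601 m³/s
Panel 3-4: Δb = 2.5 m, d̄ = (1.23+0.27)/2 = 0.75, v̄ = (0.34+0.11)/2 = 0.225 → q = 2.5×0.75×0.225 = 0.4219 m³/s
Q = Σ q = 3.474 m³/s

3.47 m³/s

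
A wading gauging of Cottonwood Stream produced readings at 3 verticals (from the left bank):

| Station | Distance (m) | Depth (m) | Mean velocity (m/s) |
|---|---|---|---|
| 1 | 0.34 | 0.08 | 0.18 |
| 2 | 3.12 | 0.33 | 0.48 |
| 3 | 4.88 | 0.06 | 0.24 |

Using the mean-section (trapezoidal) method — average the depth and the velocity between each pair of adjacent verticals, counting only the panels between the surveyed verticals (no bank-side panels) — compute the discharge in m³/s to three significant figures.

0.312 m³/s

Panel 1-2: Δb = 2.78 m, d̄ = (0.08+0.33)/2 = 0.205, v̄ = (0.18+0.48)/2 = 0.33 → q = 2.78×0.205×0.33 = 0.1881 m³/s
Panel 2-3: Δb = 1.76 m, d̄ = (0.33+0.06)/2 = 0.195, v̄ = (0.48+0.24)/2 = 0.36 → q = 1.76×0.195×0.36 = 0.1236 m³/s
Q = Σ q = 0.3116 m³/s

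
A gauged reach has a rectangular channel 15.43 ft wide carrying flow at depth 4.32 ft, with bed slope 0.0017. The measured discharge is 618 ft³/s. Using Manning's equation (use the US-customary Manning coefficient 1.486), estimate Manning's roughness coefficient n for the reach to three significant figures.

0.0130

A = b·y = 15.43 × 4.32 = 66.66 ft²
P = b + 2y = 15.43 + 2×4.32 = 24.07 ft
R = A/P = 66.66/24.07 = 2.769 ft
n = (1.486/Q)·A·R^(2/3)·S^(1/2) = (1.486/618) × 66.66 × 1.972 × 0.04123 = 0.01303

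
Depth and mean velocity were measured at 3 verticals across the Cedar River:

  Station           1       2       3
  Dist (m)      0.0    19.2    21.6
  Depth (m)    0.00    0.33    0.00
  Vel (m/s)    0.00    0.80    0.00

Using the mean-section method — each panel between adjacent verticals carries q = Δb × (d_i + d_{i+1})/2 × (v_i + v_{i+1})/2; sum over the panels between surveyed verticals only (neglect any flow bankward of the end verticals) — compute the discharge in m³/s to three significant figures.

Panel 1-2: Δb = 19.2 m, d̄ = (0.00+0.33)/2 = 0.165, v̄ = (0.00+0.80)/2 = 0.4 → q = 19.2×0.165×0.4 = 1.267 m³/s
Panel 2-3: Δb = 2.4 m, d̄ = (0.33+0.00)/2 = 0.165, v̄ = (0.80+0.00)/2 = 0.4 → q = 2.4×0.165×0.4 = 0.1584 m³/s
Q = Σ q = 1.426 m³/s

1.43 m³/s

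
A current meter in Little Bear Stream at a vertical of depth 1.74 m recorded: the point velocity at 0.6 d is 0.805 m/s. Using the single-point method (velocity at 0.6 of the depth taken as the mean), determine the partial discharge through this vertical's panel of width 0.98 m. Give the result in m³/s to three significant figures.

v̄ = v₀.₆ = 0.805 m/s
q = v̄ × d × w = 0.8050 × 1.74 × 0.98 = 1.373 m³/s

1.37 m³/s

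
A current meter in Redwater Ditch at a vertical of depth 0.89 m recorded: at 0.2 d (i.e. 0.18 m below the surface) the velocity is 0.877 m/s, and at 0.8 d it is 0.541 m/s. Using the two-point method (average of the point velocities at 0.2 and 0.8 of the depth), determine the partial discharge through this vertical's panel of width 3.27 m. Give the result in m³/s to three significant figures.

2.06 m³/s

v̄ = (0.877 + 0.541) / 2 = 0.7090 m/s
q = v̄ × d × w = 0.7090 × 0.89 × 3.27 = 2.063 m³/s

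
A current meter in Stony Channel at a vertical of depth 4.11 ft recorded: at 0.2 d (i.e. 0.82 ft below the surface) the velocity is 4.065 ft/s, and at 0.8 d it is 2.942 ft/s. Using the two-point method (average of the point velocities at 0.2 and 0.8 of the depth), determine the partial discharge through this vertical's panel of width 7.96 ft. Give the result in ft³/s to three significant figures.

115 ft³/s

v̄ = (4.065 + 2.942) / 2 = 3.504 ft/s
q = v̄ × d × w = 3.504 × 4.11 × 7.96 = 114.6 ft³/s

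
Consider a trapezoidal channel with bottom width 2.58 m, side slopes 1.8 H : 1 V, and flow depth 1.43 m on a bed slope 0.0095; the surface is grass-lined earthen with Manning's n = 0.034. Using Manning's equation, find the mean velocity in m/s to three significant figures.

2.61 m/s

A = (b + z·y)·y = (2.58 + 1.8×1.43)×1.43 = 7.370 m²
P = b + 2y√(1+z²) = 2.58 + 2×1.43×√(1+1.8²) = 8.469 m
R = A/P = 7.370/8.469 = 0.8702 m
Q = (1/n)·A·R^(2/3)·S^(1/2) = (1/0.034) × 7.370 × 0.8702^(2/3) × 0.0095^(1/2) = 19.26 m³/s
V = Q/A = 19.26/7.370 = 2.613 m/s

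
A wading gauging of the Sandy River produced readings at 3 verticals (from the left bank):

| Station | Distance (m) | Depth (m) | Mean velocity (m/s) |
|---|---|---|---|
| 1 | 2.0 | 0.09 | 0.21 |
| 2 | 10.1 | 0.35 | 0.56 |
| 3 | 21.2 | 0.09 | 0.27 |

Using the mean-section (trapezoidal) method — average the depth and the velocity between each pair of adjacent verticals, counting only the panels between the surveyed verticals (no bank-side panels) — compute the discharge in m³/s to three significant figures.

Panel 1-2: Δb = 8.1 m, d̄ = (0.09+0.35)/2 = 0.22, v̄ = (0.21+0.56)/2 = 0.385 → q = 8.1×0.22×0.385 = 0.6861 m³/s
Panel 2-3: Δb = 11.1 m, d̄ = (0.35+0.09)/2 = 0.22, v̄ = (0.56+0.27)/2 = 0.415 → q = 11.1×0.22×0.415 = 1.013 m³/s
Q = Σ q = 1.700 m³/s

1.70 m³/s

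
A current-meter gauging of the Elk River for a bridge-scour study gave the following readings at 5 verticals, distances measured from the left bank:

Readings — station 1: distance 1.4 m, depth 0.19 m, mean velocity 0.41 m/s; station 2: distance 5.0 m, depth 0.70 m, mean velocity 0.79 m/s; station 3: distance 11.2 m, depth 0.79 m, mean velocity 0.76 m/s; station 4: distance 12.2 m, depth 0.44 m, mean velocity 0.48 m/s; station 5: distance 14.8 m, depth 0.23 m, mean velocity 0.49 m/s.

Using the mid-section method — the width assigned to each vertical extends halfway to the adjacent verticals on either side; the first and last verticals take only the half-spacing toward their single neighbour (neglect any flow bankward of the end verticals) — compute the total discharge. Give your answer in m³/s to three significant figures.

5.54 m³/s

w_1 = (5.0 − 1.4)/2 = 1.8 m; q_1 = 0.41 × 0.19 × 1.8 = 0.1402 m³/s
w_2 = (11.2 − 1.4)/2 = 4.9 m; q_2 = 0.79 × 0.70 × 4.9 = 2.710 m³/s
w_3 = (12.2 − 5.0)/2 = 3.6 m; q_3 = 0.76 × 0.79 × 3.6 = 2.161 m³/s
w_4 = (14.8 − 11.2)/2 = 1.8 m; q_4 = 0.48 × 0.44 × 1.8 = 0.3802 m³/s
w_5 = (14.8 − 12.2)/2 = 1.3 m; q_5 = 0.49 × 0.23 × 1.3 = 0.1465 m³/s
Q = Σ qᵢ = 5.538 m³/s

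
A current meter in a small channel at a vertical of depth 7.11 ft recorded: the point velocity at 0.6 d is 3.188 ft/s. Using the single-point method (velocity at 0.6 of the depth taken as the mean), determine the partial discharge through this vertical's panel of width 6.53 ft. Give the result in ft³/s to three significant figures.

148 ft³/s

v̄ = v₀.₆ = 3.188 ft/s
q = v̄ × d × w = 3.188 × 7.11 × 6.53 = 148.0 ft³/s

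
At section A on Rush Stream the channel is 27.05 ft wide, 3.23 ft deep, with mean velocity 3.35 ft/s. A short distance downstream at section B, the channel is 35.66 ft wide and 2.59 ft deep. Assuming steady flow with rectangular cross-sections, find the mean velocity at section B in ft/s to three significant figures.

3.17 ft/s

Q = A₁V₁ = (27.05×3.23) × 3.35 = 292.7 ft³/s
A₂ = 35.66 × 2.59 = 92.36 ft²
V₂ = Q/A₂ = 292.7/92.36 = 3.169 ft/s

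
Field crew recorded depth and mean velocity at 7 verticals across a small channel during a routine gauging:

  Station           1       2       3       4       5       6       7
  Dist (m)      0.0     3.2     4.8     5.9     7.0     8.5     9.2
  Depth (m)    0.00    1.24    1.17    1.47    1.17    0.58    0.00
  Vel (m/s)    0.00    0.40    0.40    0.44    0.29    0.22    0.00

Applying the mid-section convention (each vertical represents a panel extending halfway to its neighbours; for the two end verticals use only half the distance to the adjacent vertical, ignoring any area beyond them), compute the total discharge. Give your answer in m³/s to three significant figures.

w_2 = (4.8 − 0.0)/2 = 2.4 m; q_2 = 0.40 × 1.24 × 2.4 = 1.190 m³/s
w_3 = (5.9 − 3.2)/2 = 1.35 m; q_3 = 0.40 × 1.17 × 1.35 = 0.6318 m³/s
w_4 = (7.0 − 4.8)/2 = 1.1 m; q_4 = 0.44 × 1.47 × 1.1 = 0.7115 m³/s
w_5 = (8.5 − 5.9)/2 = 1.3 m; q_5 = 0.29 × 1.17 × 1.3 = 0.4411 m³/s
w_6 = (9.2 − 7.0)/2 = 1.1 m; q_6 = 0.22 × 0.58 × 1.1 = 0.1404 m³/s
Stations 1, 7 contribute zero (depth or velocity is 0).
Q = Σ qᵢ = 3.115 m³/s

3.12 m³/s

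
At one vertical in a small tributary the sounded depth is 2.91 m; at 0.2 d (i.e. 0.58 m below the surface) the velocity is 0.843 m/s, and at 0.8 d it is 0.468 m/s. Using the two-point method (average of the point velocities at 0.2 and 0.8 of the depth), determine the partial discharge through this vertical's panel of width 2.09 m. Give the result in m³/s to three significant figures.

v̄ = (0.843 + 0.468) / 2 = 0.6555 m/s
q = v̄ × d × w = 0.6555 × 2.91 × 2.09 = 3.987 m³/s

3.99 m³/s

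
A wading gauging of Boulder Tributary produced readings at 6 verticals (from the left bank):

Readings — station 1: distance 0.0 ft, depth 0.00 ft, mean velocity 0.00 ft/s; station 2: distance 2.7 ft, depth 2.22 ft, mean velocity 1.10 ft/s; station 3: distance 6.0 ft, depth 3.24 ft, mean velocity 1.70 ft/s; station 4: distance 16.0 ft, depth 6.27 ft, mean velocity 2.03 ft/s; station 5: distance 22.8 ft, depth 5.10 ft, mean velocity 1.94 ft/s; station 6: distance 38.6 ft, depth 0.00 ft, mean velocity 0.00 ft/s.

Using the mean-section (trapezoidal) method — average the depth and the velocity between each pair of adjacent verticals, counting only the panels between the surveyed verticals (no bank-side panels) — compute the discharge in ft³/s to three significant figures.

219 ft³/s

Panel 1-2: Δb = 2.7 ft, d̄ = (0.00+2.22)/2 = 1.11, v̄ = (0.00+1.10)/2 = 0.55 → q = 2.7×1.11×0.55 = 1.648 ft³/s
Panel 2-3: Δb = 3.3 ft, d̄ = (2.22+3.24)/2 = 2.73, v̄ = (1.10+1.70)/2 = 1.4 → q = 3.3×2.73×1.4 = 12.61 ft³/s
Panel 3-4: Δb = 10 ft, d̄ = (3.24+6.27)/2 = 4.755, v̄ = (1.70+2.03)/2 = 1.865 → q = 10×4.755×1.865 = 88.68 ft³/s
Panel 4-5: Δb = 6.8 ft, d̄ = (6.27+5.10)/2 = 5.685, v̄ = (2.03+1.94)/2 = 1.985 → q = 6.8×5.685×1.985 = 76.74 ft³/s
Panel 5-6: Δb = 15.8 ft, d̄ = (5.10+0.00)/2 = 2.55, v̄ = (1.94+0.00)/2 = 0.97 → q = 15.8×2.55×0.97 = 39.08 ft³/s
Q = Σ q = 218.8 ft³/s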